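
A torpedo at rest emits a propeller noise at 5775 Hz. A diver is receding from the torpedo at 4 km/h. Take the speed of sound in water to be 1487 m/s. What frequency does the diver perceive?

4 km/h = 1.111 m/s.
Moving observer, stationary source: f' = f · (v − v_o)/v.
f' = 5775 × (1487 − 1.111)/1487 = 5775 × 1485.9/1487 ≈ 5771 Hz.

5771 Hz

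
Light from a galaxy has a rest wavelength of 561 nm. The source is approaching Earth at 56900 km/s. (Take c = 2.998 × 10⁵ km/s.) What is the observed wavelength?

462.9 nm

β = v/c = 56900/299800 = 0.1898.
Relativistic Doppler for wavelength: λ' = λ₀ · √((1 − β)/(1 + β)).
λ' = 561 × √(0.8102/1.1898) = 561 × 0.82521 ≈ 462.9 nm.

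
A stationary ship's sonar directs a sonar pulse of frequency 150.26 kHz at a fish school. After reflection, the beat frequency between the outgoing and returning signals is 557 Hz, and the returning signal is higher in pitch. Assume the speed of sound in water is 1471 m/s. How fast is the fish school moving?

2.72 m/s

Double Doppler shift off a moving reflector: f₂ = f₀ · (v + u)/(v − u) (u > 0 toward emitter).
Returning signal is higher, so f₂ = f₀ + Δf = 150260 + 557 = 150817 Hz.
Rearranging, u = v · (f₂ − f₀)/(f₂ + f₀) = 1471 × 557/301077 ≈ 2.72 m/s.
So the fish school is moving at 2.72 m/s toward the emitter.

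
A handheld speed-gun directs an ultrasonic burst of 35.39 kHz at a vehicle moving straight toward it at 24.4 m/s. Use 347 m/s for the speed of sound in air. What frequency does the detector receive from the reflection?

The vehicle first receives the wave as a moving observer: f₁ = f₀ · (v + u)/v = 35.39 × (347 + 24.4)/347 ≈ 37.9 kHz.
On reflection it acts as a source moving toward the stationary detector: f₂ = f₁ · v/(v − u) = 37.9 × 347/322.6 ≈ 40.7 kHz.
Equivalently f₂ = f₀ · (v + u)/(v − u).

40.7 kHz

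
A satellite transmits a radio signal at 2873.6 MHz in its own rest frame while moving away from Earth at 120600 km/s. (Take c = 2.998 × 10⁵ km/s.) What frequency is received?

1876.1 MHz

β = v/c = 120600/299800 = 0.4023.
Relativistic Doppler for frequency: f' = f₀ · √((1 − β)/(1 + β)).
f' = 2873.6 × √(0.5977/1.4023) = 2873.6 × 0.65289 ≈ 1876.1 MHz.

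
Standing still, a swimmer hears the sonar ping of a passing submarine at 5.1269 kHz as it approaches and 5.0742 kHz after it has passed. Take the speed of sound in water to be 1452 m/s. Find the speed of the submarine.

f₁/f₂ = (v + v_s)/(v − v_s), so v_s = v · (f₁ − f₂)/(f₁ + f₂).
v_s = 1452 × (5.1269 − 5.0742)/(5.1269 + 5.0742) = 1452 × 0.0527/10.2011 ≈ 7.5 m/s.

7.5 m/s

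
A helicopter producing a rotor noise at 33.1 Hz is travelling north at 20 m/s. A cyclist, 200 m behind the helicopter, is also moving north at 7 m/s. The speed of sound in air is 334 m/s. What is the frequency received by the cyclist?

31.9 Hz

The cyclist is behind, so the helicopter is moving away from it while the cyclist is moving toward the helicopter.
With source receding and observer approaching, f' = f · (v + v_o)/(v + v_s).
f' = 33.1 × (334 + 7)/(334 + 20) = 33.1 × 341/354 ≈ 31.9 Hz.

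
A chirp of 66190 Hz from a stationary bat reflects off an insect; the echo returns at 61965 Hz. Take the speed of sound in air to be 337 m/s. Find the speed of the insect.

11.1 m/s

Double Doppler shift off a moving reflector: f₂ = f₀ · (v + u)/(v − u) (u > 0 toward emitter).
Rearranging, u = v · (f₂ − f₀)/(f₂ + f₀) = 337 × -4225/128155 ≈ -11.1 m/s.
So the insect is moving at 11.1 m/s away from the emitter.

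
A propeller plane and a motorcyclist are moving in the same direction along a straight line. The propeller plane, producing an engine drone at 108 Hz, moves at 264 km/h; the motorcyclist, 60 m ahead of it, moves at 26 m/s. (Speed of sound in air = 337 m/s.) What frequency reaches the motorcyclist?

264 km/h = 73.33 m/s.
The motorcyclist is ahead, so the propeller plane is moving toward it while the motorcyclist is moving away from the propeller plane.
General Doppler shift: f' = f · (v − v_o)/(v − v_s).
f' = 108 × (337 − 26)/(337 − 73.33) = 108 × 311/263.67 ≈ 127 Hz.

127 Hz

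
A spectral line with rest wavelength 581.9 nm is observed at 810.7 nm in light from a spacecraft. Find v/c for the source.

λ'/λ₀ = 1.3932 > 1 (redshift), so the source is receding.
λ'/λ₀ = √((1 + β)/(1 − β)) for a receding source ⇒ β = (r² − 1)/(r² + 1) with r = λ'/λ₀.
β = (1.9410 − 1)/(1.9410 + 1) ≈ 0.320.

0.320c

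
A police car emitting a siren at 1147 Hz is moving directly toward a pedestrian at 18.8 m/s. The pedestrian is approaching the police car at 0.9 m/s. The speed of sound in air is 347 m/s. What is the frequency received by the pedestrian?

Both move, so f' = f · (v + v_o)/(v − v_s).
f' = 1147 × (347 + 0.9)/(347 − 18.8) = 1147 × 347.9/328.2 ≈ 1216 Hz.

1216 Hz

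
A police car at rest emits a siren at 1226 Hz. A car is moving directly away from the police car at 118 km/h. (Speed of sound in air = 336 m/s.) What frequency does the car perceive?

1106 Hz

118 km/h = 32.78 m/s.
Only the observer moves, away from the source, so f' = f · (v − v_o)/v.
f' = 1226 × (336 − 32.78)/336 = 1226 × 303.22/336 ≈ 1106 Hz.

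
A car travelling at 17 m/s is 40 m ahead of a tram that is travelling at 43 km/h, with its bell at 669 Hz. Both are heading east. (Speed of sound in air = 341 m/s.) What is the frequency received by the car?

43 km/h = 11.94 m/s.
The car is ahead, so the tram is moving toward it while the car is moving away from the tram.
Both move, so f' = f · (v − v_o)/(v − v_s).
f' = 669 × (341 − 17)/(341 − 11.94) = 669 × 324/329.06 ≈ 659 Hz.

659 Hz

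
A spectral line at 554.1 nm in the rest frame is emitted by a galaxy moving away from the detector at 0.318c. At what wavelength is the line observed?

770.3 nm

Relativistic Doppler for wavelength: λ' = λ₀ · √((1 + β)/(1 − β)).
λ' = 554.1 × √(1.3180/0.6820) = 554.1 × 1.39016 ≈ 770.3 nm.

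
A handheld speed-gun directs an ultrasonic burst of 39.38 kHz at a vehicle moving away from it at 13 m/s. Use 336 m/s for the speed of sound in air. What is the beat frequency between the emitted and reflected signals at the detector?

2934 Hz

At the vehicle (a moving observer), f₁ = f₀ · (v − u)/v = 39.38 × 323/336 ≈ 37.86 kHz.
The reflection then acts as a moving source: f₂ = f₁ · v/(v + u) ≈ 36.45 kHz.
Equivalently f₂ = f₀ · (v − u)/(v + u).
Beat frequency (with f₀ = 39380 Hz): |f₂ − f₀| = 2u·f₀/(v + u) = 2 × 13 × 39380/349 ≈ 2934 Hz.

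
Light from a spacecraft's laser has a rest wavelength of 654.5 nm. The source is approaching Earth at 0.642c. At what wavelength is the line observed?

Relativistic Doppler for wavelength: λ' = λ₀ · √((1 − β)/(1 + β)).
λ' = 654.5 × √(0.3580/1.6420) = 654.5 × 0.46693 ≈ 305.6 nm.

305.6 nm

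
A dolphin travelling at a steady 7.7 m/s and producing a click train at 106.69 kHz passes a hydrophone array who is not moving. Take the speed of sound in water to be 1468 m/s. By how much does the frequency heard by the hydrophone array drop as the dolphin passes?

Approaching: f₁ = f · v/(v − v_s) = 106.69 × 1468/1460.3 ≈ 107.25 kHz.
Receding: f₂ = f · v/(v + v_s) = 106.69 × 1468/1475.7 ≈ 106.13 kHz.
Drop: f₁ − f₂ = 2f·v·v_s/(v² − v_s²) = 2 × 106.69 × 1468 × 7.7/(1468² − 7.7²) ≈ 1.12 kHz.

1.12 kHz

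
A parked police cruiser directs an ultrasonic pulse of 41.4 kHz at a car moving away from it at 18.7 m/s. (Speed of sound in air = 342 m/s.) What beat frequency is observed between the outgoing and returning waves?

4293 Hz

The car first receives the wave as a moving observer: f₁ = f₀ · (v − u)/v = 41.4 × (342 − 18.7)/342 ≈ 39.14 kHz.
The reflection then acts as a moving source: f₂ = f₁ · v/(v + u) ≈ 37.11 kHz.
Beat frequency (with f₀ = 41400 Hz): |f₂ − f₀| = 2u·f₀/(v + u) = 2 × 18.7 × 41400/360.7 ≈ 4293 Hz.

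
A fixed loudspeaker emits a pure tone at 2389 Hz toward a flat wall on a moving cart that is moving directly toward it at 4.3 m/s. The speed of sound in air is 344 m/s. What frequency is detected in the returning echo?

2449 Hz

At the flat wall on a moving cart (a moving observer), f₁ = f₀ · (v + u)/v = 2389 × 348.3/344 ≈ 2419 Hz.
On reflection it acts as a source moving toward the stationary detector: f₂ = f₁ · v/(v − u) = 2419 × 344/339.7 ≈ 2449 Hz.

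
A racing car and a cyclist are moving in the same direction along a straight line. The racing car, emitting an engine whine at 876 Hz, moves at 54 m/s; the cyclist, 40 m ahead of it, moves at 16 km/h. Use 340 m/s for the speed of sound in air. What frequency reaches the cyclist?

1028 Hz

16 km/h = 4.444 m/s.
The cyclist is ahead, so the racing car is moving toward it while the cyclist is moving away from the racing car.
General Doppler shift: f' = f · (v − v_o)/(v − v_s).
f' = 876 × (340 − 4.444)/(340 − 54) = 876 × 335.56/286 ≈ 1028 Hz.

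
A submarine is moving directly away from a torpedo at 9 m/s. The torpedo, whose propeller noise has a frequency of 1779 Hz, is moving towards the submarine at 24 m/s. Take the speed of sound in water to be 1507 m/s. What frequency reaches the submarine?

1797 Hz

General Doppler shift: f' = f · (v − v_o)/(v − v_s).
f' = 1779 × (1507 − 9)/(1507 − 24) = 1779 × 1498/1483 ≈ 1797 Hz.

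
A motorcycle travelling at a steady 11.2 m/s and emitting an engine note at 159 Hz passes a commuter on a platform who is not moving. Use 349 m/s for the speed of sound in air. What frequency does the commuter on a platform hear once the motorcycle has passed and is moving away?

Receding: f₂ = f · v/(v + v_s) = 159 × 349/360.2 ≈ 154 Hz.

154 Hz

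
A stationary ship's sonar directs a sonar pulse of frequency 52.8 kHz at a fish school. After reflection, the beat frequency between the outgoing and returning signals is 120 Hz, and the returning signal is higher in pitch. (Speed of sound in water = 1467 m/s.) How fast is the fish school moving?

Double Doppler shift off a moving reflector: f₂ = f₀ · (v + u)/(v − u) (u > 0 toward emitter).
Returning signal is higher, so f₂ = f₀ + Δf = 52800 + 120 = 52920 Hz.
Rearranging, u = v · (f₂ − f₀)/(f₂ + f₀) = 1467 × 120/105720 ≈ 1.67 m/s.
So the fish school is moving at 1.67 m/s toward the emitter.

1.67 m/s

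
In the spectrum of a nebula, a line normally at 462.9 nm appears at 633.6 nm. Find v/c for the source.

0.304c

λ'/λ₀ = 1.3688 > 1 (redshift), so the source is receding.
λ'/λ₀ = √((1 + β)/(1 − β)) for a receding source ⇒ β = (r² − 1)/(r² + 1) with r = λ'/λ₀.
β = (1.8735 − 1)/(1.8735 + 1) ≈ 0.304.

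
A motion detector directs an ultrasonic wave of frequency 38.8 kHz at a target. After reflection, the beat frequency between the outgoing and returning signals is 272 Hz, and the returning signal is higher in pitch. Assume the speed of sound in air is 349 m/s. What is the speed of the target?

Double Doppler shift off a moving reflector: f₂ = f₀ · (v + u)/(v − u) (u > 0 toward emitter).
Returning signal is higher, so f₂ = f₀ + Δf = 38800 + 272 = 39072 Hz.
Rearranging, u = v · (f₂ − f₀)/(f₂ + f₀) = 349 × 272/77872 ≈ 1.22 m/s.
So the target is moving at 1.22 m/s toward the emitter.

1.22 m/s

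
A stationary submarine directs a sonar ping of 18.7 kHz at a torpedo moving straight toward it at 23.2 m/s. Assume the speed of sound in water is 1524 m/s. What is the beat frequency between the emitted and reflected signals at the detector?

578 Hz

At the torpedo (a moving observer), f₁ = f₀ · (v + u)/v = 18.7 × 1547.2/1524 ≈ 18.985 kHz.
On reflection it acts as a source moving toward the stationary detector: f₂ = f₁ · v/(v − u) = 18.985 × 1524/1500.8 ≈ 19.278 kHz.
Equivalently f₂ = f₀ · (v + u)/(v − u).
Beat frequency (with f₀ = 18700 Hz): |f₂ − f₀| = 2u·f₀/(v − u) = 2 × 23.2 × 18700/1500.8 ≈ 578 Hz.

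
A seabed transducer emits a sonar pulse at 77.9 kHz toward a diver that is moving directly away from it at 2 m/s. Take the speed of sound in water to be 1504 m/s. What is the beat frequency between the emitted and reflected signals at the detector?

The diver first receives the wave as a moving observer: f₁ = f₀ · (v − u)/v = 77.9 × (1504 − 2)/1504 ≈ 77.796 kHz.
On reflection it acts as a source moving away from the stationary detector: f₂ = f₁ · v/(v + u) = 77.796 × 1504/1506 ≈ 77.693 kHz.
Equivalently f₂ = f₀ · (v − u)/(v + u).
Beat frequency (with f₀ = 77900 Hz): |f₂ − f₀| = 2u·f₀/(v + u) = 2 × 2 × 77900/1506 ≈ 207 Hz.

207 Hz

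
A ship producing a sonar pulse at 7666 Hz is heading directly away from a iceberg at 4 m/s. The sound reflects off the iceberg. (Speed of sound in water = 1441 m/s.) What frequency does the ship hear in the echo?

The iceberg receives the sound from a moving source: f₁ = f₀ · v/(v + v_e) = 7666 × 1441/1445 ≈ 7645 Hz.
On the return leg the ship is a moving observer: f₂ = f₁ · (v − v_e)/v = 7645 × 1437/1441 ≈ 7624 Hz.

7624 Hz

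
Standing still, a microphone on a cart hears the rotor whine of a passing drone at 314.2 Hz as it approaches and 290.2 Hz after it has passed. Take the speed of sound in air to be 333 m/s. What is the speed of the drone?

13.2 m/s

f₁/f₂ = (v + v_s)/(v − v_s), so v_s = v · (f₁ − f₂)/(f₁ + f₂).
v_s = 333 × (314.2 − 290.2)/(314.2 + 290.2) = 333 × 24.0/604.4 ≈ 13.2 m/s.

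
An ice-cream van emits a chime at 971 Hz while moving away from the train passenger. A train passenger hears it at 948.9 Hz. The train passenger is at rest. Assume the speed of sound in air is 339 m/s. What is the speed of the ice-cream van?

f' = f · v/(v + v_s) ⇒ v_s = v · |1 − f/f'|.
v_s = 339 × |1 − 971/948.9| = 339 × 0.02329 ≈ 7.9 m/s.

7.9 m/s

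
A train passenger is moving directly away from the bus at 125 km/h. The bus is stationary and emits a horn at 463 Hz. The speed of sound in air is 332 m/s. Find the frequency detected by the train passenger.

125 km/h = 34.72 m/s.
Moving observer, stationary source: f' = f · (v − v_o)/v.
f' = 463 × (332 − 34.72)/332 = 463 × 297.28/332 ≈ 415 Hz.

415 Hz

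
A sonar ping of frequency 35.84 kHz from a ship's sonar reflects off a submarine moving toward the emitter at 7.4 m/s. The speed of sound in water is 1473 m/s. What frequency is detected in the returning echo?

36.2 kHz

The submarine first receives the wave as a moving observer: f₁ = f₀ · (v + u)/v = 35.84 × (1473 + 7.4)/1473 ≈ 36.0 kHz.
On reflection it acts as a source moving toward the stationary detector: f₂ = f₁ · v/(v − u) = 36.0 × 1473/1465.6 ≈ 36.2 kHz.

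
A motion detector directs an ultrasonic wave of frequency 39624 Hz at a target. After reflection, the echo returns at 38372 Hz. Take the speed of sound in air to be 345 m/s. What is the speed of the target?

5.5 m/s

Double Doppler shift off a moving reflector: f₂ = f₀ · (v + u)/(v − u) (u > 0 toward emitter).
Rearranging, u = v · (f₂ − f₀)/(f₂ + f₀) = 345 × -1252/77996 ≈ -5.5 m/s.
So the target is moving at 5.5 m/s away from the emitter.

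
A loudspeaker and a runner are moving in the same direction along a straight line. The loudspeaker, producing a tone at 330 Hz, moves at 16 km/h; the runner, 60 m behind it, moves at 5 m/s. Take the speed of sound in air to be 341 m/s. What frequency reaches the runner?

331 Hz

16 km/h = 4.444 m/s.
The runner is behind, so the loudspeaker is moving away from it while the runner is moving toward the loudspeaker.
With source receding and observer approaching, f' = f · (v + v_o)/(v + v_s).
f' = 330 × (341 + 5)/(341 + 4.444) = 330 × 346/345.44 ≈ 331 Hz.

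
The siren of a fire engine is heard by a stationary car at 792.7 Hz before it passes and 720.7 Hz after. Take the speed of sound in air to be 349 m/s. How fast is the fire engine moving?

16.6 m/s

f₁/f₂ = (v + v_s)/(v − v_s), so v_s = v · (f₁ − f₂)/(f₁ + f₂).
v_s = 349 × (792.7 − 720.7)/(792.7 + 720.7) = 349 × 72.0/1513.4 ≈ 16.6 m/s.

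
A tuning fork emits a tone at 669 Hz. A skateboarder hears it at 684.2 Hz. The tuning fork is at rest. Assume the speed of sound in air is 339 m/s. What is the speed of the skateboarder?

7.7 m/s

f' > f, so the skateboarder is approaching.
f' = f · (v + v_o)/v ⇒ v_o = v · |f'/f − 1|.
v_o = 339 × |684.2/669 − 1| = 339 × 0.02272 ≈ 7.7 m/s.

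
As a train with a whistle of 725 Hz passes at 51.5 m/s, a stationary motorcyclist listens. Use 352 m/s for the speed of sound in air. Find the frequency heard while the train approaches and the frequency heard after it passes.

849 Hz approaching; 632 Hz receding

Approaching: f₁ = f · v/(v − v_s) = 725 × 352/300.5 ≈ 849 Hz.
Receding: f₂ = f · v/(v + v_s) = 725 × 352/403.5 ≈ 632 Hz.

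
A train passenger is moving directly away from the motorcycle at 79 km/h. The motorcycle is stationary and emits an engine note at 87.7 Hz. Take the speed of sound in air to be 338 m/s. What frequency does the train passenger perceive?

82 Hz

79 km/h = 21.94 m/s.
Only the observer moves, away from the source, so f' = f · (v − v_o)/v.
f' = 87.7 × (338 − 21.94)/338 = 87.7 × 316.06/338 ≈ 82 Hz.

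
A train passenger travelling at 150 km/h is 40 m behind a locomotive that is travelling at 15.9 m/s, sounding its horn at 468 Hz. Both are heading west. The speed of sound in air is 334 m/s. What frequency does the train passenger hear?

502 Hz

150 km/h = 41.67 m/s.
The train passenger is behind, so the locomotive is moving away from it while the train passenger is moving toward the locomotive.
General Doppler shift: f' = f · (v + v_o)/(v + v_s).
f' = 468 × (334 + 41.67)/(334 + 15.9) = 468 × 375.67/349.9 ≈ 502 Hz.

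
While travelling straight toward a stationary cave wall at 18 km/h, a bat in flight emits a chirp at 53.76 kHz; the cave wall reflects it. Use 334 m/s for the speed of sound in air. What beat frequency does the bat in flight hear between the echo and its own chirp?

1634 Hz

18 km/h = 5 m/s.
The cave wall receives the sound from a moving source: f₁ = f₀ · v/(v − v_e) = 53.76 × 334/329 ≈ 54.577 kHz.
On the return leg the bat in flight is a moving observer: f₂ = f₁ · (v + v_e)/v = 54.577 × 339/334 ≈ 55.394 kHz.
Beat against the emitted tone (with f₀ = 53760 Hz): |f₂ − f₀| = 2v_e·f₀/(v − v_e) = 2 × 5 × 53760/329 ≈ 1634 Hz.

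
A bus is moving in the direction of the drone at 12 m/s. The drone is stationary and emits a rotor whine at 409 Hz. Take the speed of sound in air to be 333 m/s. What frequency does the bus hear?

424 Hz

Moving observer, stationary source: f' = f · (v + v_o)/v.
f' = 409 × (333 + 12)/333 = 409 × 345/333 ≈ 424 Hz.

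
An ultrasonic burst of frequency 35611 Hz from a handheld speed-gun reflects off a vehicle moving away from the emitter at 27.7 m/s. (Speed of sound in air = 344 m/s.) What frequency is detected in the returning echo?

30303 Hz

At the vehicle (a moving observer), f₁ = f₀ · (v − u)/v = 35611 × 316.3/344 ≈ 32743 Hz.
On reflection it acts as a source moving away from the stationary detector: f₂ = f₁ · v/(v + u) = 32743 × 344/371.7 ≈ 30303 Hz.
Equivalently f₂ = f₀ · (v − u)/(v + u).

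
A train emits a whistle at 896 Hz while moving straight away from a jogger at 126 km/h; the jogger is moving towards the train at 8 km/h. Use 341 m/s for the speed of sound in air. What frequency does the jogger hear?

126 km/h = 35 m/s; 8 km/h = 2.222 m/s.
With source receding and observer approaching, f' = f · (v + v_o)/(v + v_s).
f' = 896 × (341 + 2.222)/(341 + 35) = 896 × 343.22/376 ≈ 818 Hz.

818 Hz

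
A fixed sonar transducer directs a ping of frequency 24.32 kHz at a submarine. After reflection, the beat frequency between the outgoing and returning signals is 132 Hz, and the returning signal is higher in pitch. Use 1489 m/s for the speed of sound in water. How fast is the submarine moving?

4.0 m/s

Double Doppler shift off a moving reflector: f₂ = f₀ · (v + u)/(v − u) (u > 0 toward emitter).
Returning signal is higher, so f₂ = f₀ + Δf = 24320 + 132 = 24452 Hz.
Rearranging, u = v · (f₂ − f₀)/(f₂ + f₀) = 1489 × 132/48772 ≈ 4.0 m/s.
So the submarine is moving at 4.0 m/s toward the emitter.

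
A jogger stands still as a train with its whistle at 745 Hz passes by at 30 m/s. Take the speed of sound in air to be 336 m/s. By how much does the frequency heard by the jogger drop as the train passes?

134 Hz

Approaching: f₁ = f · v/(v − v_s) = 745 × 336/306 ≈ 818 Hz.
Receding: f₂ = f · v/(v + v_s) = 745 × 336/366 ≈ 684 Hz.
Drop: f₁ − f₂ = 2f·v·v_s/(v² − v_s²) = 2 × 745 × 336 × 30/(336² − 30²) ≈ 134 Hz.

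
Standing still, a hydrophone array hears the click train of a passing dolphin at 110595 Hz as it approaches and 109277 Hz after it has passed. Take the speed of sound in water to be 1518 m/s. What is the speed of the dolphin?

f₁/f₂ = (v + v_s)/(v − v_s), so v_s = v · (f₁ − f₂)/(f₁ + f₂).
v_s = 1518 × (110595 − 109277)/(110595 + 109277) = 1518 × 1318/219872 ≈ 9.1 m/s.

9.1 m/s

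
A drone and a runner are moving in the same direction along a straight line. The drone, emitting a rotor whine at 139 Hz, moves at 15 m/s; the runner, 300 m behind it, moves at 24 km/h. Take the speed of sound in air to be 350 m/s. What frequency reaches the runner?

136 Hz

24 km/h = 6.667 m/s.
The runner is behind, so the drone is moving away from it while the runner is moving toward the drone.
With source receding and observer approaching, f' = f · (v + v_o)/(v + v_s).
f' = 139 × (350 + 6.667)/(350 + 15) = 139 × 356.67/365 ≈ 136 Hz.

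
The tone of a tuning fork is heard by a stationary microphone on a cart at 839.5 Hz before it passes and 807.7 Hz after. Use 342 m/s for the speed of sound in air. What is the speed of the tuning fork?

f₁/f₂ = (v + v_s)/(v − v_s), so v_s = v · (f₁ − f₂)/(f₁ + f₂).
v_s = 342 × (839.5 − 807.7)/(839.5 + 807.7) = 342 × 31.8/1647.2 ≈ 6.6 m/s.

6.6 m/s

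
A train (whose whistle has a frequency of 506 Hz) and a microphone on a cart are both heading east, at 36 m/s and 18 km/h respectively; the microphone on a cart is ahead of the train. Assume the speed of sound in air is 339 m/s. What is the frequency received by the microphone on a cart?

18 km/h = 5 m/s.
The microphone on a cart is ahead, so the train is moving toward it while the microphone on a cart is moving away from the train.
General Doppler shift: f' = f · (v − v_o)/(v − v_s).
f' = 506 × (339 − 5)/(339 − 36) = 506 × 334/303 ≈ 558 Hz.

558 Hz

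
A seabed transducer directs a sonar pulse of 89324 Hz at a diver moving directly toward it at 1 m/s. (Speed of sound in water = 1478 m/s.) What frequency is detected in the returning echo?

The diver first receives the wave as a moving observer: f₁ = f₀ · (v + u)/v = 89324 × (1478 + 1)/1478 ≈ 89384 Hz.
On reflection it acts as a source moving toward the stationary detector: f₂ = f₁ · v/(v − u) = 89384 × 1478/1477 ≈ 89445 Hz.

89445 Hz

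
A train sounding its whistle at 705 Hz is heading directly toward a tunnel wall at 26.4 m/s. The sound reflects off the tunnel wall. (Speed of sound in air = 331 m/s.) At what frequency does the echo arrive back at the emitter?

827 Hz

The tunnel wall receives the sound from a moving source: f₁ = f₀ · v/(v − v_e) = 705 × 331/304.6 ≈ 766 Hz.
On the return leg the train is a moving observer: f₂ = f₁ · (v + v_e)/v = 766 × 357.4/331 ≈ 827 Hz.
Equivalently f₂ = f₀ · (v + v_e)/(v − v_e).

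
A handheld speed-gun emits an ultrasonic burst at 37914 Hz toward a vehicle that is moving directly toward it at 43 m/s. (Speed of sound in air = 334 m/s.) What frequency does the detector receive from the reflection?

The vehicle first receives the wave as a moving observer: f₁ = f₀ · (v + u)/v = 37914 × (334 + 43)/334 ≈ 42795 Hz.
The reflection then acts as a moving source: f₂ = f₁ · v/(v − u) ≈ 49119 Hz.

49119 Hz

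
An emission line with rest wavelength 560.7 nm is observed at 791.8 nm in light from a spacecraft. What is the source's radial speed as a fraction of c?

0.332c

λ'/λ₀ = 1.4122 > 1 (redshift), so the source is receding.
λ'/λ₀ = √((1 + β)/(1 − β)) for a receding source ⇒ β = (r² − 1)/(r² + 1) with r = λ'/λ₀.
β = (1.9942 − 1)/(1.9942 + 1) ≈ 0.332.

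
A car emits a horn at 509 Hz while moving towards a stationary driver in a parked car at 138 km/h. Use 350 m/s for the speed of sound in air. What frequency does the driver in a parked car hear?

572 Hz

138 km/h = 38.33 m/s.
With the source moving toward a stationary observer, f' = f · v/(v − v_s).
f' = 509 × 350/(350 − 38.33) = 509 × 350/311.7 ≈ 572 Hz.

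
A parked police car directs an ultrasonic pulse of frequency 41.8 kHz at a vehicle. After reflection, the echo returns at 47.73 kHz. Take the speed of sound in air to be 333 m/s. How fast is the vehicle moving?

Double Doppler shift off a moving reflector: f₂ = f₀ · (v + u)/(v − u) (u > 0 toward emitter).
Rearranging, u = v · (f₂ − f₀)/(f₂ + f₀) = 333 × 5.93/89.53 ≈ 22.1 m/s.
So the vehicle is moving at 22.1 m/s toward the emitter.

22.1 m/s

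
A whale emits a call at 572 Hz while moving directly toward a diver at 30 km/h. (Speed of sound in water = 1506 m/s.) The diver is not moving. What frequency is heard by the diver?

30 km/h = 8.333 m/s.
Only the source moves, toward the listener, so f' = f · v/(v − v_s).
f' = 572 × 1506/(1506 − 8.333) = 572 × 1506/1498 ≈ 575 Hz.

575 Hz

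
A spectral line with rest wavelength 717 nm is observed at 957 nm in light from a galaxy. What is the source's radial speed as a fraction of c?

λ'/λ₀ = 1.3347 > 1 (redshift), so the source is receding.
λ'/λ₀ = √((1 + β)/(1 − β)) for a receding source ⇒ β = (r² − 1)/(r² + 1) with r = λ'/λ₀.
β = (1.7815 − 1)/(1.7815 + 1) ≈ 0.281.

0.281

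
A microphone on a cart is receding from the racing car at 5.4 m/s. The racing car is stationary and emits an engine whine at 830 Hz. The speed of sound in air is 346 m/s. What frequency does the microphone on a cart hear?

817 Hz

Moving observer, stationary source: f' = f · (v − v_o)/v.
f' = 830 × (346 − 5.4)/346 = 830 × 340.6/346 ≈ 817 Hz.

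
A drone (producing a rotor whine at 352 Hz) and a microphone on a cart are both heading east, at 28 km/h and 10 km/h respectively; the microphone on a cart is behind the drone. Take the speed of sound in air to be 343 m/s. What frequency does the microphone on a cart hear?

28 km/h = 7.778 m/s; 10 km/h = 2.778 m/s.
The microphone on a cart is behind, so the drone is moving away from it while the microphone on a cart is moving toward the drone.
With source receding and observer approaching, f' = f · (v + v_o)/(v + v_s).
f' = 352 × (343 + 2.778)/(343 + 7.778) = 352 × 345.78/350.78 ≈ 347 Hz.

347 Hz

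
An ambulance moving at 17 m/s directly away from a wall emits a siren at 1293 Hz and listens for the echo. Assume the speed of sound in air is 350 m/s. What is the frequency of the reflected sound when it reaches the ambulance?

The wall receives the sound from a moving source: f₁ = f₀ · v/(v + v_e) = 1293 × 350/367 ≈ 1233 Hz.
On the return leg the ambulance is a moving observer: f₂ = f₁ · (v − v_e)/v = 1233 × 333/350 ≈ 1173 Hz.
Equivalently f₂ = f₀ · (v − v_e)/(v + v_e).

1173 Hz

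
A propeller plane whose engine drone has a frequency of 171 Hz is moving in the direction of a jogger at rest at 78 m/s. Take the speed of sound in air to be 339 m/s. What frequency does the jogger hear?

With the source moving toward a stationary observer, f' = f · v/(v − v_s).
f' = 171 × 339/(339 − 78) = 171 × 339/261 ≈ 222 Hz.

222 Hz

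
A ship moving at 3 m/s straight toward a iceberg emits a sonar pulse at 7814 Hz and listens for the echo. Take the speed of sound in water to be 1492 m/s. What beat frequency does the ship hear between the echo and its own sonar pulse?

The iceberg receives the sound from a moving source: f₁ = f₀ · v/(v − v_e) = 7814 × 1492/1489 ≈ 7829.7 Hz.
On the return leg the ship is a moving observer: f₂ = f₁ · (v + v_e)/v = 7829.7 × 1495/1492 ≈ 7845.5 Hz.
Equivalently f₂ = f₀ · (v + v_e)/(v − v_e).
Beat against the emitted tone: |f₂ − f₀| = 2v_e·f₀/(v − v_e) = 2 × 3 × 7814/1489 ≈ 31.5 Hz.

31.5 Hz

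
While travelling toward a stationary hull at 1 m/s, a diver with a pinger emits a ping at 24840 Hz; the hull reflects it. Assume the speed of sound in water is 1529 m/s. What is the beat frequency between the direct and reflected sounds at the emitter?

32.5 Hz

The hull receives the sound from a moving source: f₁ = f₀ · v/(v − v_e) = 24840 × 1529/1528 ≈ 24856.3 Hz.
On the return leg the diver with a pinger is a moving observer: f₂ = f₁ · (v + v_e)/v = 24856.3 × 1530/1529 ≈ 24872.5 Hz.
Beat against the emitted tone: |f₂ − f₀| = 2v_e·f₀/(v − v_e) = 2 × 1 × 24840/1528 ≈ 32.5 Hz.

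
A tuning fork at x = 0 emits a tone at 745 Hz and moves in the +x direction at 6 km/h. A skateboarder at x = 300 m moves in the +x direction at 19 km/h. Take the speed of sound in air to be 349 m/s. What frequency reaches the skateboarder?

737 Hz

6 km/h = 1.667 m/s; 19 km/h = 5.278 m/s.
The observer lies on the +x side, so the source is heading toward the observer and the observer is heading away from the source.
Both move, so f' = f · (v − v_o)/(v − v_s).
f' = 745 × (349 − 5.278)/(349 − 1.667) = 745 × 343.72/347.33 ≈ 737 Hz.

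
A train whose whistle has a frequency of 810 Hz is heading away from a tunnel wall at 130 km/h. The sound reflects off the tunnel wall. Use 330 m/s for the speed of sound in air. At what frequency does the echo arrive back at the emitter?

650 Hz

130 km/h = 36.11 m/s.
The tunnel wall receives the sound from a moving source: f₁ = f₀ · v/(v + v_e) = 810 × 330/366.11 ≈ 730 Hz.
On the return leg the train is a moving observer: f₂ = f₁ · (v − v_e)/v = 730 × 293.89/330 ≈ 650 Hz.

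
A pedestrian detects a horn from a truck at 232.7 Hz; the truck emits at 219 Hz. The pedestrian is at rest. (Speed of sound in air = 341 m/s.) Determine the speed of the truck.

f' > f, so the truck is approaching.
f' = f · v/(v − v_s) ⇒ v_s = v · |1 − f/f'|.
v_s = 341 × |1 − 219/232.7| = 341 × 0.05887 ≈ 20.1 m/s.

20.1 m/s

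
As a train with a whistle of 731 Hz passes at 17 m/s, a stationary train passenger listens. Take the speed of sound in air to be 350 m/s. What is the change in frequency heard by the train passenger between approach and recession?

71.2 Hz

Approaching: f₁ = f · v/(v − v_s) = 731 × 350/333 ≈ 768.3 Hz.
Receding: f₂ = f · v/(v + v_s) = 731 × 350/367 ≈ 697.1 Hz.
Drop: f₁ − f₂ = 2f·v·v_s/(v² − v_s²) = 2 × 731 × 350 × 17/(350² − 17²) ≈ 71.2 Hz.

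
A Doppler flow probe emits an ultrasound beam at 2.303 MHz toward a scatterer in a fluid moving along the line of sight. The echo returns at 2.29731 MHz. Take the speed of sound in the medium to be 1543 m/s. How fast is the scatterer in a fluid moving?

Double Doppler shift off a moving reflector: f₂ = f₀ · (v + u)/(v − u) (u > 0 toward emitter).
Rearranging, u = v · (f₂ − f₀)/(f₂ + f₀) = 1543 × -0.00569/4.60031 ≈ -1.91 m/s.
So the scatterer in a fluid is moving at 1.91 m/s away from the emitter.

1.91 m/s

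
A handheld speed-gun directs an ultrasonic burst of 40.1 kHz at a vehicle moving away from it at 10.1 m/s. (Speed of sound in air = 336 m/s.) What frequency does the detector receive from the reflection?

At the vehicle (a moving observer), f₁ = f₀ · (v − u)/v = 40.1 × 325.9/336 ≈ 38.9 kHz.
The reflection then acts as a moving source: f₂ = f₁ · v/(v + u) ≈ 37.8 kHz.
Equivalently f₂ = f₀ · (v − u)/(v + u).

37.8 kHz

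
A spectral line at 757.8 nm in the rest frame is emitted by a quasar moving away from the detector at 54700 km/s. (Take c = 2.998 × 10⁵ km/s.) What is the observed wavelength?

911.4 nm

β = v/c = 54700/299800 = 0.1825.
Relativistic Doppler for wavelength: λ' = λ₀ · √((1 + β)/(1 − β)).
λ' = 757.8 × √(1.1825/0.8175) = 757.8 × 1.20264 ≈ 911.4 nm.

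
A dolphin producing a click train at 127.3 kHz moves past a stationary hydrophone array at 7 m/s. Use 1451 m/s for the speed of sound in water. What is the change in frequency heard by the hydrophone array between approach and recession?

1.23 kHz

Approaching: f₁ = f · v/(v − v_s) = 127.3 × 1451/1444 ≈ 127.92 kHz.
Receding: f₂ = f · v/(v + v_s) = 127.3 × 1451/1458 ≈ 126.69 kHz.
Drop: f₁ − f₂ = 2f·v·v_s/(v² − v_s²) = 2 × 127.3 × 1451 × 7/(1451² − 7²) ≈ 1.23 kHz.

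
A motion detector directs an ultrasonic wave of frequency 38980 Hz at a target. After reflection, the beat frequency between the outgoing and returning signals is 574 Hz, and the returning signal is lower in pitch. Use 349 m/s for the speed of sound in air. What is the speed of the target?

2.59 m/s

Double Doppler shift off a moving reflector: f₂ = f₀ · (v + u)/(v − u) (u > 0 toward emitter).
Returning signal is lower, so f₂ = f₀ − Δf = 38980 − 574 = 38406 Hz.
Rearranging, u = v · (f₂ − f₀)/(f₂ + f₀) = 349 × -574/77386 ≈ -2.59 m/s.
So the target is moving at 2.59 m/s away from the emitter.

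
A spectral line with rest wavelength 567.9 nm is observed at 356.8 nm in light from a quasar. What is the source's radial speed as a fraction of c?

λ'/λ₀ = 0.6283 < 1 (blueshift), so the source is approaching.
λ'/λ₀ = √((1 − β)/(1 + β)) for an approaching source ⇒ β = (1 − r²)/(1 + r²) with r = λ'/λ₀.
β = (1 − 0.3947)/(1 + 0.3947) ≈ 0.434.

0.434c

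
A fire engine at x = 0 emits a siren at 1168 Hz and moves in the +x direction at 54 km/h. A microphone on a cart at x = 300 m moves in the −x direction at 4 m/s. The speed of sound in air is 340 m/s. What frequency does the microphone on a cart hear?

54 km/h = 15 m/s.
The observer lies on the +x side, so the source is heading toward the observer and the observer is heading toward the source.
General Doppler shift: f' = f · (v + v_o)/(v − v_s).
f' = 1168 × (340 + 4)/(340 − 15) = 1168 × 344/325 ≈ 1236 Hz.

1236 Hz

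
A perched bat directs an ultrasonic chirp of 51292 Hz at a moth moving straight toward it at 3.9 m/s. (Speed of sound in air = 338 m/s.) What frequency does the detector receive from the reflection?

52489 Hz

The moth first receives the wave as a moving observer: f₁ = f₀ · (v + u)/v = 51292 × (338 + 3.9)/338 ≈ 51884 Hz.
On reflection it acts as a source moving toward the stationary detector: f₂ = f₁ · v/(v − u) = 51884 × 338/334.1 ≈ 52489 Hz.
Equivalently f₂ = f₀ · (v + u)/(v − u).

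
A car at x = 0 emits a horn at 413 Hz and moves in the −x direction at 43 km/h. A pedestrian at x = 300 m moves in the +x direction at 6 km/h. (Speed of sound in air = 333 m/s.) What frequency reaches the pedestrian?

43 km/h = 11.94 m/s; 6 km/h = 1.667 m/s.
The observer lies on the +x side, so the source is heading away from the observer and the observer is heading away from the source.
Both move, so f' = f · (v − v_o)/(v + v_s).
f' = 413 × (333 − 1.667)/(333 + 11.94) = 413 × 331.33/344.94 ≈ 397 Hz.

397 Hz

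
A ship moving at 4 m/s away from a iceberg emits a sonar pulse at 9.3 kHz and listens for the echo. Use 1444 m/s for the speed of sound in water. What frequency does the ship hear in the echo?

The iceberg receives the sound from a moving source: f₁ = f₀ · v/(v + v_e) = 9.3 × 1444/1448 ≈ 9.27 kHz.
On the return leg the ship is a moving observer: f₂ = f₁ · (v − v_e)/v = 9.27 × 1440/1444 ≈ 9.25 kHz.

9.25 kHz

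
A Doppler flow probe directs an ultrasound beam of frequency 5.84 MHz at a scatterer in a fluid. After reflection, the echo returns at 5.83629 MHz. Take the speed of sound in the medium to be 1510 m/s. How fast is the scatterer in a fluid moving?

0.48 m/s

Double Doppler shift off a moving reflector: f₂ = f₀ · (v + u)/(v − u) (u > 0 toward emitter).
Rearranging, u = v · (f₂ − f₀)/(f₂ + f₀) = 1510 × -0.00371/11.67629 ≈ -0.48 m/s.
So the scatterer in a fluid is moving at 0.48 m/s away from the emitter.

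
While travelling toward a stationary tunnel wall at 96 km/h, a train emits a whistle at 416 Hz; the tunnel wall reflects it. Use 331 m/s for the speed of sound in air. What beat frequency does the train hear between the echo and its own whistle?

73 Hz

96 km/h = 26.67 m/s.
The tunnel wall receives the sound from a moving source: f₁ = f₀ · v/(v − v_e) = 416 × 331/304.33 ≈ 452.5 Hz.
On the return leg the train is a moving observer: f₂ = f₁ · (v + v_e)/v = 452.5 × 357.67/331 ≈ 488.9 Hz.
Equivalently f₂ = f₀ · (v + v_e)/(v − v_e).
Beat against the emitted tone: |f₂ − f₀| = 2v_e·f₀/(v − v_e) = 2 × 26.67 × 416/304.33 ≈ 73 Hz.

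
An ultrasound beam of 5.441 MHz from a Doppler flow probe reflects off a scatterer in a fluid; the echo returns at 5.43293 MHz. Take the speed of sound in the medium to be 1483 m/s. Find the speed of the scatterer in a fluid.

1.10 m/s

Double Doppler shift off a moving reflector: f₂ = f₀ · (v + u)/(v − u) (u > 0 toward emitter).
Rearranging, u = v · (f₂ − f₀)/(f₂ + f₀) = 1483 × -0.00807/10.87393 ≈ -1.10 m/s.
So the scatterer in a fluid is moving at 1.10 m/s away from the emitter.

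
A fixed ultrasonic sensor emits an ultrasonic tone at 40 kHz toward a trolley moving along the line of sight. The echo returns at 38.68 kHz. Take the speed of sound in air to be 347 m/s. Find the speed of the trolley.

5.8 m/s

Double Doppler shift off a moving reflector: f₂ = f₀ · (v + u)/(v − u) (u > 0 toward emitter).
Rearranging, u = v · (f₂ − f₀)/(f₂ + f₀) = 347 × -1.32/78.68 ≈ -5.8 m/s.
So the trolley is moving at 5.8 m/s away from the emitter.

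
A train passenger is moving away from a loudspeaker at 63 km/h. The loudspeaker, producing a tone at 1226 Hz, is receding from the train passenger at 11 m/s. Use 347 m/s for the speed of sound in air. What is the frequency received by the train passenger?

1128 Hz

63 km/h = 17.5 m/s.
With source receding and observer receding, f' = f · (v − v_o)/(v + v_s).
f' = 1226 × (347 − 17.5)/(347 + 11) = 1226 × 329.5/358 ≈ 1128 Hz.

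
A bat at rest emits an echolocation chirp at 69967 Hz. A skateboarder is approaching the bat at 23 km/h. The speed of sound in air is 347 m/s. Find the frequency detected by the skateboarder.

23 km/h = 6.389 m/s.
Only the observer moves, toward the source, so f' = f · (v + v_o)/v.
f' = 69967 × (347 + 6.389)/347 = 69967 × 353.39/347 ≈ 71255 Hz.

71255 Hz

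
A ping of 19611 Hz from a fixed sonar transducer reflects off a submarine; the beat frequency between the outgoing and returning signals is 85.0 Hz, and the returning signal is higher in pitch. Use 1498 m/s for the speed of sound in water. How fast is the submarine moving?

Double Doppler shift off a moving reflector: f₂ = f₀ · (v + u)/(v − u) (u > 0 toward emitter).
Returning signal is higher, so f₂ = f₀ + Δf = 19611 + 85 = 19696 Hz.
Rearranging, u = v · (f₂ − f₀)/(f₂ + f₀) = 1498 × 85/39307 ≈ 3.2 m/s.
So the submarine is moving at 3.2 m/s toward the emitter.

3.2 m/s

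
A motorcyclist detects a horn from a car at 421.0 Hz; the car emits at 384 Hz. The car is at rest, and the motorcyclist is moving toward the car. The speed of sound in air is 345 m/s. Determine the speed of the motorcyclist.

33 m/s

f' = f · (v + v_o)/v ⇒ v_o = v · |f'/f − 1|.
v_o = 345 × |421.0/384 − 1| = 345 × 0.09635 ≈ 33 m/s.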